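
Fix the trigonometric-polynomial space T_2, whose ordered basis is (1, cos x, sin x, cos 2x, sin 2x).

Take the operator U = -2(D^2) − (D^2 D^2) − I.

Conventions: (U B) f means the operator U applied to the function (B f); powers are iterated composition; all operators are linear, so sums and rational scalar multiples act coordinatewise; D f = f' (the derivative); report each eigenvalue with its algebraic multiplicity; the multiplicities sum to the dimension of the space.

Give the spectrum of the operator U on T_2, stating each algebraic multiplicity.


λ = -9 (multiplicity 2), λ = -1 (multiplicity 1), λ = 0 (multiplicity 2)

image of 1: -1
image of cos x: 0
image of sin x: 0
image of cos 2x: -9cos 2x
image of sin 2x: -9sin 2x
the matrix is diagonal; its diagonal is (-1, 0, 0, -9, -9)
for a triangular matrix the eigenvalues are the diagonal entries, with algebraic multiplicity their repetition count


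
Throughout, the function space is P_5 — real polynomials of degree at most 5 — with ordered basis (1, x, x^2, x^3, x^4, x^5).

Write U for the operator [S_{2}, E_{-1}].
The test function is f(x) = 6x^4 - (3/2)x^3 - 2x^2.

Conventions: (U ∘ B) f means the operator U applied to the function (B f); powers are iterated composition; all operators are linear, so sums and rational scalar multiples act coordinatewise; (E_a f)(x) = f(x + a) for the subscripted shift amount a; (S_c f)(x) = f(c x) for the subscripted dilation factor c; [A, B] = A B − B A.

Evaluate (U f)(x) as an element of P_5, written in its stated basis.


E_{-1} f = 6x^4 - (51/2)x^3 + (77/2)x^2 - (49/2)x + 11/2
S_{2} E_{-1} f = 96x^4 - 204x^3 + 154x^2 - 49x + 11/2
S_{2} f = 96x^4 - 12x^3 - 8x^2
E_{-1} S_{2} f = 96x^4 - 396x^3 + 604x^2 - 404x + 100
[S_{2}, E_{-1}] f = 192x^3 - 450x^2 + 355x - 189/2

the image equals g(x) = 192x^3 - 450x^2 + 355x - 189/2


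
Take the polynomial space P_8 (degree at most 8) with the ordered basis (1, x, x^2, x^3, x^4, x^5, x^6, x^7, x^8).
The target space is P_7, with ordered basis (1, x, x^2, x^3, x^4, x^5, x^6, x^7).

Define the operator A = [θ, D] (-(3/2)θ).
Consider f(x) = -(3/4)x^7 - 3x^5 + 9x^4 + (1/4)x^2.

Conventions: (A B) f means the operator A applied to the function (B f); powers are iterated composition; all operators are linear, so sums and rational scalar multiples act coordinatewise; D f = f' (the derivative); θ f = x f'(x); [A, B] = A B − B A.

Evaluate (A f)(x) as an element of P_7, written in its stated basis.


θ f = -(21/4)x^7 - 15x^5 + 36x^4 + (1/2)x^2
(-(3/2)θ) f = (63/8)x^7 + (45/2)x^5 - 54x^4 - (3/4)x^2
D (-(3/2)θ) f = (441/8)x^6 + (225/2)x^4 - 216x^3 - (3/2)x
θ D (-(3/2)θ) f = (1323/4)x^6 + 450x^4 - 648x^3 - (3/2)x
θ (-(3/2)θ) f = (441/8)x^7 + (225/2)x^5 - 216x^4 - (3/2)x^2
D θ (-(3/2)θ) f = (3087/8)x^6 + (1125/2)x^4 - 864x^3 - 3x
[θ, D] (-(3/2)θ) f = -(441/8)x^6 - (225/2)x^4 + 216x^3 + (3/2)x

the image equals g(x) = -(441/8)x^6 - (225/2)x^4 + 216x^3 + (3/2)x


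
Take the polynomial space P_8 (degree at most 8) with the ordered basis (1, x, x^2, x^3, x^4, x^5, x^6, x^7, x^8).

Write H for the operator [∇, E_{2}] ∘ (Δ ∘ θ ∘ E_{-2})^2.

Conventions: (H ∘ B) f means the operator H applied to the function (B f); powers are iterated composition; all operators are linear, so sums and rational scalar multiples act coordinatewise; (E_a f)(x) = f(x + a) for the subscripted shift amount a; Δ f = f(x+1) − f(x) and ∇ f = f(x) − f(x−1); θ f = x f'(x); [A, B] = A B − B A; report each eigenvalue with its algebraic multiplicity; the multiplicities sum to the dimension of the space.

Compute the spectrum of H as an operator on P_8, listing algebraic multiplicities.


λ = 0 (multiplicity 9)

image of 1: 0
image of x: 0
image of x^2: 0
image of x^3: 0
image of x^4: 0
image of x^5: 0
image of x^6: 0
image of x^7: 0
image of x^8: 0
the matrix is upper triangular; its diagonal is (0, 0, 0, 0, 0, 0, 0, 0, 0)
for a triangular matrix the eigenvalues are the diagonal entries, with algebraic multiplicity their repetition count


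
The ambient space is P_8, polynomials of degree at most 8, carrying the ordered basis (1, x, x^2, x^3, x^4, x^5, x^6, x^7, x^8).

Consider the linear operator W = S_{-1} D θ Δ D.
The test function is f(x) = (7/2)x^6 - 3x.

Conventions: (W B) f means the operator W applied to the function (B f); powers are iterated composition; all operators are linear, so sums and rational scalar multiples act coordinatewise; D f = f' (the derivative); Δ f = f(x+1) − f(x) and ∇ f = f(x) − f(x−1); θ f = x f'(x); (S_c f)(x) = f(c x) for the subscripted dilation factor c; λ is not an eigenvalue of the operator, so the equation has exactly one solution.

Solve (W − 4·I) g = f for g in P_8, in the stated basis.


the result is g(x) = -(7/8)x^6 + 105x^3 - (945/8)x^2 + (213/4)x + 2415/16

write g with unknown coordinates in the stated basis and equate coefficients in (W − 4·I) g = f
solving from the highest basis element down gives g = -(7/8)x^6 + 105x^3 - (945/8)x^2 + (213/4)x + 2415/16
check: W g = 420x^3 - (945/2)x^2 + 210x + 2415/4
so W g − 4·g = (7/2)x^6 - 3x = f ✓


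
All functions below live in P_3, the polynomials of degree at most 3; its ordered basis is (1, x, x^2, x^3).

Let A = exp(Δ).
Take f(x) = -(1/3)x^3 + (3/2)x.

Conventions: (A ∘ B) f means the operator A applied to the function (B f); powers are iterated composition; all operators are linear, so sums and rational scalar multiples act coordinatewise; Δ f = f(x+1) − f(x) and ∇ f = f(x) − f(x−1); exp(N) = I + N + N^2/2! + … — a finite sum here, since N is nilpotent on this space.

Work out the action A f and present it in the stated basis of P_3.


the image equals g(x) = -(1/3)x^3 - x^2 - (1/2)x - 1/6

order-1 term: -x^2 - x + 7/6
order-2 term: -x - 1
order-3 term: -1/3
the series for exp(Δ) f terminates at order 3
exp(Δ) f = -(1/3)x^3 - x^2 - (1/2)x - 1/6


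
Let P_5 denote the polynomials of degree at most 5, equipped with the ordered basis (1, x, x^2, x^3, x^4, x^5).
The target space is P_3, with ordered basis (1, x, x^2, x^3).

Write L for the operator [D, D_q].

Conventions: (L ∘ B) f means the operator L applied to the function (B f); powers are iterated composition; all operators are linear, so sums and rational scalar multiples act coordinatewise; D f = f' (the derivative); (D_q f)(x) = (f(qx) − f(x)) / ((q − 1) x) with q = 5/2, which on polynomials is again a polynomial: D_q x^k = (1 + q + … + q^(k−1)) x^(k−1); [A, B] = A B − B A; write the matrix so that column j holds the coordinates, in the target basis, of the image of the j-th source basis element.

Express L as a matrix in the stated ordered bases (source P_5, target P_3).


image of 1: 0
image of x: 0
image of x^2: 3/2
image of x^3: 9x
image of x^4: (297/8)x^2
image of x^5: (1047/8)x^3
each image's coordinates form column j of the matrix

the matrix is [[0, 0, 3/2, 0, 0, 0]; [0, 0, 0, 9, 0, 0]; [0, 0, 0, 0, 297/8, 0]; [0, 0, 0, 0, 0, 1047/8]] (rows listed top to bottom)


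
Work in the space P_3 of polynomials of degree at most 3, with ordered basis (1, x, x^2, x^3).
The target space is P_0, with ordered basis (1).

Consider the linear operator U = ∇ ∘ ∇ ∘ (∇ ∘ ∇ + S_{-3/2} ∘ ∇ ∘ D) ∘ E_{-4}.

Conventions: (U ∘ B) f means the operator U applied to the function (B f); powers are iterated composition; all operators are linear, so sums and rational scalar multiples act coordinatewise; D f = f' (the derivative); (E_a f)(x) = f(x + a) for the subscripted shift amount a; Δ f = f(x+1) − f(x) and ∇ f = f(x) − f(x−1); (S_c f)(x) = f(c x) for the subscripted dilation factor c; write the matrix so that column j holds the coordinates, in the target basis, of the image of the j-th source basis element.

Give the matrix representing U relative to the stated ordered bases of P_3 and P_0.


the matrix is [[0, 0, 0, 0]] (rows listed top to bottom)

image of 1: 0
image of x: 0
image of x^2: 0
image of x^3: 0
each image's coordinates form column j of the matrix


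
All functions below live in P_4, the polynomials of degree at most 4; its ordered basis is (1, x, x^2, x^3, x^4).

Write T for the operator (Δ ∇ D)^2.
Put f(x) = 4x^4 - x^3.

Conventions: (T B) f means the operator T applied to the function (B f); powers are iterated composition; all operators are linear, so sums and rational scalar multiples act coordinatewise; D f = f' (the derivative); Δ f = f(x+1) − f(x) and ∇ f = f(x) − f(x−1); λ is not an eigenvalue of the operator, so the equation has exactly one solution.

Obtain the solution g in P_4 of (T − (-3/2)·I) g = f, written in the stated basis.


the image equals g(x) = (8/3)x^4 - (2/3)x^3

write g with unknown coordinates in the stated basis and equate coefficients in (T − (-3/2)·I) g = f
solving from the highest basis element down gives g = (8/3)x^4 - (2/3)x^3
check: T g = 0
so T g − (-3/2)·g = 4x^4 - x^3 = f ✓


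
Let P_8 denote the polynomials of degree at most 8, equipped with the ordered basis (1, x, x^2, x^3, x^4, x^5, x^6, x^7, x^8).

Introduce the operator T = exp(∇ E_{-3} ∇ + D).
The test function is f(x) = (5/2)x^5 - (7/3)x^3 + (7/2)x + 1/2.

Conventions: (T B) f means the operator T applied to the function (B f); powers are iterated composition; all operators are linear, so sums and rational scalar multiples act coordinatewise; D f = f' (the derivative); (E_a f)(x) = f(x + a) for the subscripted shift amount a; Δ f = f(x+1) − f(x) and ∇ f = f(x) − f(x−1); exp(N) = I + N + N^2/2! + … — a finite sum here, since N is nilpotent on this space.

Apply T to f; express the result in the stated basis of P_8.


the image equals g(x) = (5/2)x^5 + (25/2)x^4 + (218/3)x^3 - 432x^2 + 1520x - 14573/6

order-1 term: (25/2)x^4 + 50x^3 - 607x^2 + 2411x - 6481/2
order-2 term: 25x^3 + 150x^2 - 1057x + 1211
order-3 term: 25x^2 + 150x - 1357/3
order-4 term: (25/2)x + 50
order-5 term: 5/2
the series for exp(∇ E_{-3} ∇ + D) f terminates at order 5
exp(∇ E_{-3} ∇ + D) f = (5/2)x^5 + (25/2)x^4 + (218/3)x^3 - 432x^2 + 1520x - 14573/6


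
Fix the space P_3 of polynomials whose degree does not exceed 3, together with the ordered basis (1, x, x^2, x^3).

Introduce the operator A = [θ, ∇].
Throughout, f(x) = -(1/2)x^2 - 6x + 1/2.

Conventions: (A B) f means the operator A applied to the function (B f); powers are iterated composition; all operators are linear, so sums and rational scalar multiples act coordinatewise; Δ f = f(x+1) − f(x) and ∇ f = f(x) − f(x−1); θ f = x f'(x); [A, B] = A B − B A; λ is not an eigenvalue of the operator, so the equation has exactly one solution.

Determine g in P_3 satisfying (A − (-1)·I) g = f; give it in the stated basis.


write g with unknown coordinates in the stated basis and equate coefficients in (A − (-1)·I) g = f
solving from the highest basis element down gives g = -(1/2)x^2 - 7x - 11/2
check: A g = x + 6
so A g − (-1)·g = -(1/2)x^2 - 6x + 1/2 = f ✓

g(x) = -(1/2)x^2 - 7x - 11/2


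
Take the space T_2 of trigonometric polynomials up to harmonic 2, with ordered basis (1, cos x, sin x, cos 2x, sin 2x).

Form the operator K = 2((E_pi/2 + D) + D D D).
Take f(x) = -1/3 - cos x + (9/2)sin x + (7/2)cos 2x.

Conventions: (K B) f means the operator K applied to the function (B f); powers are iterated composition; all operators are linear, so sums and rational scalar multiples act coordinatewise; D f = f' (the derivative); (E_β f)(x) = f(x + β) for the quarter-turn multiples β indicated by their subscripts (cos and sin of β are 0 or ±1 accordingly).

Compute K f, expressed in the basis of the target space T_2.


the result is g(x) = -2/3 + 9cos x + 2sin x - 7cos 2x + 42sin 2x

E_pi/2 f = -1/3 + (9/2)cos x + sin x - (7/2)cos 2x
D f = (9/2)cos x + sin x - 7sin 2x
(E_pi/2 + D) f = -1/3 + 9cos x + 2sin x - (7/2)cos 2x - 7sin 2x
D f = (9/2)cos x + sin x - 7sin 2x
D D f = cos x - (9/2)sin x - 14cos 2x
D D D f = -(9/2)cos x - sin x + 28sin 2x
((E_pi/2 + D) + D D D) f = -1/3 + (9/2)cos x + sin x - (7/2)cos 2x + 21sin 2x
(2((E_pi/2 + D) + D D D)) f = -2/3 + 9cos x + 2sin x - 7cos 2x + 42sin 2x


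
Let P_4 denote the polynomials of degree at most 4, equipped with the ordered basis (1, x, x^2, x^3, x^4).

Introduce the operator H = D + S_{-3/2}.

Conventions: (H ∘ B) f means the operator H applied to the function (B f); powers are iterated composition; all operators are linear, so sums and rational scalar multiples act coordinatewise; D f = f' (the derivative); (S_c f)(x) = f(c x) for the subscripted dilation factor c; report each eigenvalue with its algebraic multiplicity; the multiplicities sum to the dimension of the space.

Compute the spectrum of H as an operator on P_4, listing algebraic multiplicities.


image of 1: 1
image of x: -(3/2)x + 1
image of x^2: (9/4)x^2 + 2x
image of x^3: -(27/8)x^3 + 3x^2
image of x^4: (81/16)x^4 + 4x^3
the matrix is upper triangular; its diagonal is (1, -3/2, 9/4, -27/8, 81/16)
for a triangular matrix the eigenvalues are the diagonal entries, with algebraic multiplicity their repetition count

λ = -27/8 (multiplicity 1), λ = -3/2 (multiplicity 1), λ = 1 (multiplicity 1), λ = 9/4 (multiplicity 1), λ = 81/16 (multiplicity 1)


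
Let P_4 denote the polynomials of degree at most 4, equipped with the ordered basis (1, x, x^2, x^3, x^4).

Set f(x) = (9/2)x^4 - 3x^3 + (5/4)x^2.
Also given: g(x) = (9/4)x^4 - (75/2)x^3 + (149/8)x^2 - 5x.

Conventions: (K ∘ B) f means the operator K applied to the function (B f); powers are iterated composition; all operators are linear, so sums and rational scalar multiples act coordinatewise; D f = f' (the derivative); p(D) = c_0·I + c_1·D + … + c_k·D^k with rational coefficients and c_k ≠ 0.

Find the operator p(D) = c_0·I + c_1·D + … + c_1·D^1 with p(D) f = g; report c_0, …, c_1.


D^0 f = (9/2)x^4 - 3x^3 + (5/4)x^2
D^1 f = 18x^3 - 9x^2 + (5/2)x
matching coefficients of g against c_0 f + c_1 Df + … from the top degree down determines the c_i
solution: c_0 = 1/2, c_1 = -2

p(D) = (1/2)·I − 2·D, i.e. c_0 = 1/2, c_1 = -2


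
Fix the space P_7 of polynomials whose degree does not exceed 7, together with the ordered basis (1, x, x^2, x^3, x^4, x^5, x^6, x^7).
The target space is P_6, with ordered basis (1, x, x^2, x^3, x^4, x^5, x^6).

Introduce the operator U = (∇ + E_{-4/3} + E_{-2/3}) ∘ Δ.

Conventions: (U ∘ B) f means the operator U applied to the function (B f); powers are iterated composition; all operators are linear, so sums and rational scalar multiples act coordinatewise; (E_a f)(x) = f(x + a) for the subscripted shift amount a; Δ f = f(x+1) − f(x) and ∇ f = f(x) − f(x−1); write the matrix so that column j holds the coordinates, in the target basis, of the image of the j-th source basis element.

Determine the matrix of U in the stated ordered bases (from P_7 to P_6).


image of 1: 0
image of x: 2
image of x^2: 4x
image of x^3: 6x^2 + 8/3
image of x^4: 8x^3 + (32/3)x - 4/3
image of x^5: 10x^4 + (80/3)x^2 - (20/3)x + 352/81
image of x^6: 12x^5 + (160/3)x^3 - 20x^2 + (704/27)x - 100/27
image of x^7: 14x^6 + (280/3)x^4 - (140/3)x^3 + (2464/27)x^2 - (700/27)x + 5504/729
each image's coordinates form column j of the matrix

the matrix is [[0, 2, 0, 8/3, -4/3, 352/81, -100/27, 5504/729]; [0, 0, 4, 0, 32/3, -20/3, 704/27, -700/27]; [0, 0, 0, 6, 0, 80/3, -20, 2464/27]; [0, 0, 0, 0, 8, 0, 160/3, -140/3]; [0, 0, 0, 0, 0, 10, 0, 280/3]; [0, 0, 0, 0, 0, 0, 12, 0]; [0, 0, 0, 0, 0, 0, 0, 14]] (rows listed top to bottom)


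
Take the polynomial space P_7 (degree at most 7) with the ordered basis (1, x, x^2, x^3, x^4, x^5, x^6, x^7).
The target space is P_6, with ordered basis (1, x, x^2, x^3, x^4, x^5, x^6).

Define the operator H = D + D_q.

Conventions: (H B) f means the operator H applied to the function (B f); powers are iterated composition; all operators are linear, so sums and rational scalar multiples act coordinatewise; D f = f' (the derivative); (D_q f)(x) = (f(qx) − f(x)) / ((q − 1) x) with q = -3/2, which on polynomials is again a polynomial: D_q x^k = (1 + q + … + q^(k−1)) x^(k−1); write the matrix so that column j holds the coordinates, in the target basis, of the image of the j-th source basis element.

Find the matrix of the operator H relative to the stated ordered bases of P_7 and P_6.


image of 1: 0
image of x: 2
image of x^2: (3/2)x
image of x^3: (19/4)x^2
image of x^4: (19/8)x^3
image of x^5: (135/16)x^4
image of x^6: (59/32)x^5
image of x^7: (911/64)x^6
each image's coordinates form column j of the matrix

the matrix is [[0, 2, 0, 0, 0, 0, 0, 0]; [0, 0, 3/2, 0, 0, 0, 0, 0]; [0, 0, 0, 19/4, 0, 0, 0, 0]; [0, 0, 0, 0, 19/8, 0, 0, 0]; [0, 0, 0, 0, 0, 135/16, 0, 0]; [0, 0, 0, 0, 0, 0, 59/32, 0]; [0, 0, 0, 0, 0, 0, 0, 911/64]] (rows listed top to bottom)


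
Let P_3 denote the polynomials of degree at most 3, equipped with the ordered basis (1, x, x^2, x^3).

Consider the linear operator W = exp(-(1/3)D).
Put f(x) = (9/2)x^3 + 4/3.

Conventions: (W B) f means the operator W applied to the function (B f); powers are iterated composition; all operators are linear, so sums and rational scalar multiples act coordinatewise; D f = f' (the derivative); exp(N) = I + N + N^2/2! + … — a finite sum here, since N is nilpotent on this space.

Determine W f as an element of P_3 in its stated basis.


order-1 term: -(9/2)x^2
order-2 term: (3/2)x
order-3 term: -1/6
the series for exp(-(1/3)D) f terminates at order 3
exp(-(1/3)D) f = (9/2)x^3 - (9/2)x^2 + (3/2)x + 7/6

g(x) = (9/2)x^3 - (9/2)x^2 + (3/2)x + 7/6


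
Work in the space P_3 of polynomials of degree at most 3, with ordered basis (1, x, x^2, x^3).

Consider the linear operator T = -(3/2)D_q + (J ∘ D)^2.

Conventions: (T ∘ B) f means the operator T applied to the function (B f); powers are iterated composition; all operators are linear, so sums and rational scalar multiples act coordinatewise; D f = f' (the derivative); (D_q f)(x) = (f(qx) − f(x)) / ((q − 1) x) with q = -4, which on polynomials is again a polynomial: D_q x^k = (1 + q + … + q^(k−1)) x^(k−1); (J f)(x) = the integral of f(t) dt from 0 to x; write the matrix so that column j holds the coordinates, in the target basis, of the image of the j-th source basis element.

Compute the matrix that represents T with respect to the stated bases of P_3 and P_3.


the matrix is [[0, -3/2, 0, 0]; [0, 1, 9/2, 0]; [0, 0, 1, -39/2]; [0, 0, 0, 1]] (rows listed top to bottom)

image of 1: 0
image of x: x - 3/2
image of x^2: x^2 + (9/2)x
image of x^3: x^3 - (39/2)x^2
each image's coordinates form column j of the matrix


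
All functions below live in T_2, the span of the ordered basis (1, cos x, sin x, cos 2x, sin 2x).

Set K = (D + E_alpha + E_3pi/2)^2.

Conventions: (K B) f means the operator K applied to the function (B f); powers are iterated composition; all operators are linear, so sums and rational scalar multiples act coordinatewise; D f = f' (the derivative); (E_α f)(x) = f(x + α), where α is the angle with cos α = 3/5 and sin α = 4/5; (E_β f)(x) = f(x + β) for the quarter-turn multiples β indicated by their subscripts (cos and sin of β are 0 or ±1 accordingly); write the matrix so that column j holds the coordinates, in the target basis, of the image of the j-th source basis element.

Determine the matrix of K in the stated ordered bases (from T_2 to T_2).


image of 1: 4
image of cos x: -(7/25)cos x - (24/25)sin x
image of sin x: (24/25)cos x - (7/25)sin x
image of cos 2x: -(4452/625)cos 2x + (4736/625)sin 2x
image of sin 2x: -(4736/625)cos 2x - (4452/625)sin 2x
each image's coordinates form column j of the matrix

the matrix is [[4, 0, 0, 0, 0]; [0, -7/25, 24/25, 0, 0]; [0, -24/25, -7/25, 0, 0]; [0, 0, 0, -4452/625, -4736/625]; [0, 0, 0, 4736/625, -4452/625]] (rows listed top to bottom)


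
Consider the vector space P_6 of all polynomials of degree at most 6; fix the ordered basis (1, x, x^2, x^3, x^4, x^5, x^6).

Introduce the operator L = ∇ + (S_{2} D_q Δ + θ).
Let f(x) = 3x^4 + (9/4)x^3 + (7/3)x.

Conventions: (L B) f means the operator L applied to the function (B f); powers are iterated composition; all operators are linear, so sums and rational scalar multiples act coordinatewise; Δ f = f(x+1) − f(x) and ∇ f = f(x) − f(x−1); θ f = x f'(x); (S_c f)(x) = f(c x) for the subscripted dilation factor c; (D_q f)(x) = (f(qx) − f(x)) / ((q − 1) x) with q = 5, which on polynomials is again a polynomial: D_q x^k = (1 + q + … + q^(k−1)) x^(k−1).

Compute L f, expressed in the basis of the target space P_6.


the result is g(x) = 12x^4 + (75/4)x^3 + (5907/4)x^2 + (3655/12)x + 61/3

∇ f = 12x^3 - (45/4)x^2 + (21/4)x + 19/12
Δ f = 12x^3 + (99/4)x^2 + (75/4)x + 91/12
D_q Δ f = 372x^2 + (297/2)x + 75/4
S_{2} D_q Δ f = 1488x^2 + 297x + 75/4
θ f = 12x^4 + (27/4)x^3 + (7/3)x
(S_{2} D_q Δ + θ) f = 12x^4 + (27/4)x^3 + 1488x^2 + (898/3)x + 75/4
(∇ + (S_{2} D_q Δ + θ)) f = 12x^4 + (75/4)x^3 + (5907/4)x^2 + (3655/12)x + 61/3


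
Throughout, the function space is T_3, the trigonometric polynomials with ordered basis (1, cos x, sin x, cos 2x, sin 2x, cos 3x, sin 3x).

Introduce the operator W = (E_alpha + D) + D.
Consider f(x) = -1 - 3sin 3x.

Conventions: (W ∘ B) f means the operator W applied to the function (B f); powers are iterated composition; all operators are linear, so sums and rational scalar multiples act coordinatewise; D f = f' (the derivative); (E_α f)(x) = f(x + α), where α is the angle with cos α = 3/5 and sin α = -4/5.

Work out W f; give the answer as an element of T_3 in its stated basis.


E_alpha f = -1 + (132/125)cos 3x + (351/125)sin 3x
D f = -9cos 3x
(E_alpha + D) f = -1 - (993/125)cos 3x + (351/125)sin 3x
D f = -9cos 3x
((E_alpha + D) + D) f = -1 - (2118/125)cos 3x + (351/125)sin 3x

g(x) = -1 - (2118/125)cos 3x + (351/125)sin 3x


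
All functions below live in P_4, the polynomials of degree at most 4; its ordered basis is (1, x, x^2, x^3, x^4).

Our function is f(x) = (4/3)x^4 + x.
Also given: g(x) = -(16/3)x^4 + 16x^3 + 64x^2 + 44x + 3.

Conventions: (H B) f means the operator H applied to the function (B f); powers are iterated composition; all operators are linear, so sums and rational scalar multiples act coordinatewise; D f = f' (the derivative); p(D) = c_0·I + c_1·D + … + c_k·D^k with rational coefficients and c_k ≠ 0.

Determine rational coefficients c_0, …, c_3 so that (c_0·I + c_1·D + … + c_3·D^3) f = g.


c_0 = -4, c_1 = 3, c_2 = 4, c_3 = 3/2

D^0 f = (4/3)x^4 + x
D^1 f = (16/3)x^3 + 1
D^2 f = 16x^2
D^3 f = 32x
matching coefficients of g against c_0 f + c_1 Df + … from the top degree down determines the c_i
solution: c_0 = -4, c_1 = 3, c_2 = 4, c_3 = 3/2


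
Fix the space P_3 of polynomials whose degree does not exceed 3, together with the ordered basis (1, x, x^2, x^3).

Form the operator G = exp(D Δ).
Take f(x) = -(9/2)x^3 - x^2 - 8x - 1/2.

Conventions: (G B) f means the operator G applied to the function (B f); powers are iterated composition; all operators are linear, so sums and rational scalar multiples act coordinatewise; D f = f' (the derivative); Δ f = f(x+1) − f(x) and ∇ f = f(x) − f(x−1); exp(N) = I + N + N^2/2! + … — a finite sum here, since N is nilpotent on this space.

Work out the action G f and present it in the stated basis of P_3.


the result is g(x) = -(9/2)x^3 - x^2 - 35x - 16

order-1 term: -27x - 31/2
the series for exp(D Δ) f terminates at order 1
exp(D Δ) f = -(9/2)x^3 - x^2 - 35x - 16


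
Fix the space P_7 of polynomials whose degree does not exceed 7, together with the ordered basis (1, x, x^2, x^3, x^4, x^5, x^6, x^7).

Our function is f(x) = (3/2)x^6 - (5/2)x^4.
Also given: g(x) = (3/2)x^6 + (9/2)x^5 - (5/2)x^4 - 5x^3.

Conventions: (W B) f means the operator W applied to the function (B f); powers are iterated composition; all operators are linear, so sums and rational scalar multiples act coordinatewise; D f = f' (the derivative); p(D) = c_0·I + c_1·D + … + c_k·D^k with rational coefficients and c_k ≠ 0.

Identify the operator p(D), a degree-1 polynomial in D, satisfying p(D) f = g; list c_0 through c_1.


c_0 = 1, c_1 = 1/2

D^0 f = (3/2)x^6 - (5/2)x^4
D^1 f = 9x^5 - 10x^3
matching coefficients of g against c_0 f + c_1 Df + … from the top degree down determines the c_i
solution: c_0 = 1, c_1 = 1/2


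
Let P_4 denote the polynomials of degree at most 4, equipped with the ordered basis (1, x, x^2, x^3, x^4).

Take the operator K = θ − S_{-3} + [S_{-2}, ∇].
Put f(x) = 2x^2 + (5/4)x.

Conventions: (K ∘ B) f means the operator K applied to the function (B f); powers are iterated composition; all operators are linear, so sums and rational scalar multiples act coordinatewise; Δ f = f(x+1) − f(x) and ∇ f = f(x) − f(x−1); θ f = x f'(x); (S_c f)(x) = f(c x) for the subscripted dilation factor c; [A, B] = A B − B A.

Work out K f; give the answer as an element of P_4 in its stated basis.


the image equals g(x) = -14x^2 - 19x + 39/4

θ f = 4x^2 + (5/4)x
S_{-3} f = 18x^2 - (15/4)x
(-S_{-3}) f = -18x^2 + (15/4)x
∇ f = 4x - 3/4
S_{-2} ∇ f = -8x - 3/4
S_{-2} f = 8x^2 - (5/2)x
∇ S_{-2} f = 16x - 21/2
[S_{-2}, ∇] f = -24x + 39/4
(θ − S_{-3} + [S_{-2}, ∇]) f = -14x^2 - 19x + 39/4


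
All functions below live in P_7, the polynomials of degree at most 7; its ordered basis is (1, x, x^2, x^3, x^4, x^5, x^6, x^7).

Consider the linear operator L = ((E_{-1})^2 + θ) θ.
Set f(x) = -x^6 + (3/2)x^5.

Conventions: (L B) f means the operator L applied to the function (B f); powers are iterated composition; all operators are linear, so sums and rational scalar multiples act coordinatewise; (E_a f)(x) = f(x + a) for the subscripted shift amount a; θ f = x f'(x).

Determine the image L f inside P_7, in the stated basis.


the image equals g(x) = -42x^6 + 117x^5 - 435x^4 + 1260x^3 - 2040x^2 + 1752x - 624

θ f = -6x^6 + (15/2)x^5
E_{-1} θ f = -6x^6 + (87/2)x^5 - (255/2)x^4 + 195x^3 - 165x^2 + (147/2)x - 27/2
E_{-1} E_{-1} θ f = -6x^6 + (159/2)x^5 - 435x^4 + 1260x^3 - 2040x^2 + 1752x - 624
θ θ f = -36x^6 + (75/2)x^5
((E_{-1})^2 + θ) θ f = -42x^6 + 117x^5 - 435x^4 + 1260x^3 - 2040x^2 + 1752x - 624


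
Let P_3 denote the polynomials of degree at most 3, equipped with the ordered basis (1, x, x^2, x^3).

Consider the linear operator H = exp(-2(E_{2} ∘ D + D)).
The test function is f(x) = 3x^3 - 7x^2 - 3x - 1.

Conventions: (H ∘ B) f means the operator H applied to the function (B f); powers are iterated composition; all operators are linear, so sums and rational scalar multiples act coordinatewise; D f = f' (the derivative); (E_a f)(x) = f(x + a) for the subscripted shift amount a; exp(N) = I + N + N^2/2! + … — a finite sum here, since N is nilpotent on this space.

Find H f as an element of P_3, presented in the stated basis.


order-1 term: -36x^2 - 16x - 4
order-2 term: 144x + 176
order-3 term: -192
the series for exp(-2(E_{2} ∘ D + D)) f terminates at order 3
exp(-2(E_{2} ∘ D + D)) f = 3x^3 - 43x^2 + 125x - 21

the result is g(x) = 3x^3 - 43x^2 + 125x - 21


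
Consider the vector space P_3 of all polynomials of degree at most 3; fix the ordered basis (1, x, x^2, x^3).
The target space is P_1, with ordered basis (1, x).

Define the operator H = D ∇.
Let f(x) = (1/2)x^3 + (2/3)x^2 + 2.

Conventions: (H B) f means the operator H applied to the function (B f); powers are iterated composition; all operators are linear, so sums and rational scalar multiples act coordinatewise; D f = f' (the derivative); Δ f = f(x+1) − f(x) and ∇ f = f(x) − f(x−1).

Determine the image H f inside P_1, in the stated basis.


g(x) = 3x - 1/6

∇ f = (3/2)x^2 - (1/6)x - 1/6
D ∇ f = 3x - 1/6


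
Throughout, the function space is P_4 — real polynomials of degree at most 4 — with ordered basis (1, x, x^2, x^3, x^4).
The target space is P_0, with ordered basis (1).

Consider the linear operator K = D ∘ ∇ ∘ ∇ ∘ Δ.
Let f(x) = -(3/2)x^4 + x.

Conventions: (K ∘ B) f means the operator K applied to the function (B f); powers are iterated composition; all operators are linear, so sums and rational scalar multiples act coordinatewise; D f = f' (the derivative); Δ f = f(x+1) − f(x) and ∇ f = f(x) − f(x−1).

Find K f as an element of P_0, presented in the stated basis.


the result is g(x) = -36

Δ f = -6x^3 - 9x^2 - 6x - 1/2
∇ Δ f = -18x^2 - 3
∇ ∇ Δ f = -36x + 18
D (∇ ∘ ∇ ∘ Δ) f = -36


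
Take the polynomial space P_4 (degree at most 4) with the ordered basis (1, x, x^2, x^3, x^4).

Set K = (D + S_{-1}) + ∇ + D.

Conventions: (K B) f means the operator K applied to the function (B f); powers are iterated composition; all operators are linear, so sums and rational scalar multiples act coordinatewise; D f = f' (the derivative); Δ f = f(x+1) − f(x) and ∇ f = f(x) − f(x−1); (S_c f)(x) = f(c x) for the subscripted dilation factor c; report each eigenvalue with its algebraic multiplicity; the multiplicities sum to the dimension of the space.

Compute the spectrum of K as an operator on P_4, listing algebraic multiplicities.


λ = -1 (multiplicity 2), λ = 1 (multiplicity 3)

image of 1: 1
image of x: -x + 3
image of x^2: x^2 + 6x - 1
image of x^3: -x^3 + 9x^2 - 3x + 1
image of x^4: x^4 + 12x^3 - 6x^2 + 4x - 1
the matrix is upper triangular; its diagonal is (1, -1, 1, -1, 1)
for a triangular matrix the eigenvalues are the diagonal entries, with algebraic multiplicity their repetition count


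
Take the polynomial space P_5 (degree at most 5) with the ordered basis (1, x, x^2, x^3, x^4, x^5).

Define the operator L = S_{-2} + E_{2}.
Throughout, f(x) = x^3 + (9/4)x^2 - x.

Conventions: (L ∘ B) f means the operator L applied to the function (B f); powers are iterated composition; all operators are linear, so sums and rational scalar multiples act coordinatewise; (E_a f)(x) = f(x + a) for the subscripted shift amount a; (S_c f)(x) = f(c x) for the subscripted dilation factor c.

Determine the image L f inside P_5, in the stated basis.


S_{-2} f = -8x^3 + 9x^2 + 2x
E_{2} f = x^3 + (33/4)x^2 + 20x + 15
(S_{-2} + E_{2}) f = -7x^3 + (69/4)x^2 + 22x + 15

the result is g(x) = -7x^3 + (69/4)x^2 + 22x + 15


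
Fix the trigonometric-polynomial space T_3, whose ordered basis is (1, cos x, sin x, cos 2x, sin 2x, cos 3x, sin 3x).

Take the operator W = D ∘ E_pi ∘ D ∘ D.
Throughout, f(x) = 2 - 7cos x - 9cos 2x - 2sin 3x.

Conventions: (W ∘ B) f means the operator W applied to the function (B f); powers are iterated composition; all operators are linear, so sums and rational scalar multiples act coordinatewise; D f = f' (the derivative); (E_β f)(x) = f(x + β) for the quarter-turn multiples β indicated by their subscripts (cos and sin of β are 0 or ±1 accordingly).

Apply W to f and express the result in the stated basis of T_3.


the image equals g(x) = 7sin x - 72sin 2x - 54cos 3x

D f = 7sin x + 18sin 2x - 6cos 3x
D D f = 7cos x + 36cos 2x + 18sin 3x
E_pi (D ∘ D) f = -7cos x + 36cos 2x - 18sin 3x
D E_pi (D ∘ D) f = 7sin x - 72sin 2x - 54cos 3x


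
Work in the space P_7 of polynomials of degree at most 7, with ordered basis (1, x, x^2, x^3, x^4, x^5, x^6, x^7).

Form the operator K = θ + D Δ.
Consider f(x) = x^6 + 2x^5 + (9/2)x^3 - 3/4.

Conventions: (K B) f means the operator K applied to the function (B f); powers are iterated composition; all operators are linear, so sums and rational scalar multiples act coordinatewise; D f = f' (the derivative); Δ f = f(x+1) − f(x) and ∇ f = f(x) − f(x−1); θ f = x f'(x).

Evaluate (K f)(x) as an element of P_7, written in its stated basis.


the image equals g(x) = 6x^6 + 10x^5 + 30x^4 + (227/2)x^3 + 120x^2 + 97x + 59/2

θ f = 6x^6 + 10x^5 + (27/2)x^3
Δ f = 6x^5 + 25x^4 + 40x^3 + (97/2)x^2 + (59/2)x + 15/2
D Δ f = 30x^4 + 100x^3 + 120x^2 + 97x + 59/2
(θ + D Δ) f = 6x^6 + 10x^5 + 30x^4 + (227/2)x^3 + 120x^2 + 97x + 59/2


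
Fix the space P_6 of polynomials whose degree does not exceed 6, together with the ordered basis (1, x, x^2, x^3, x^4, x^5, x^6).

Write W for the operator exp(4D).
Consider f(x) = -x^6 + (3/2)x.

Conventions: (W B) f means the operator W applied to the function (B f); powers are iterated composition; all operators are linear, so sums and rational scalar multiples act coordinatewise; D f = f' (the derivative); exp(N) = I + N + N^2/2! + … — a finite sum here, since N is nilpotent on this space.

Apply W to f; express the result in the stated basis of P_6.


order-1 term: -24x^5 + 6
order-2 term: -240x^4
order-3 term: -1280x^3
order-4 term: -3840x^2
order-5 term: -6144x
order-6 term: -4096
the series for exp(4D) f terminates at order 6
exp(4D) f = -x^6 - 24x^5 - 240x^4 - 1280x^3 - 3840x^2 - (12285/2)x - 4090

the image equals g(x) = -x^6 - 24x^5 - 240x^4 - 1280x^3 - 3840x^2 - (12285/2)x - 4090


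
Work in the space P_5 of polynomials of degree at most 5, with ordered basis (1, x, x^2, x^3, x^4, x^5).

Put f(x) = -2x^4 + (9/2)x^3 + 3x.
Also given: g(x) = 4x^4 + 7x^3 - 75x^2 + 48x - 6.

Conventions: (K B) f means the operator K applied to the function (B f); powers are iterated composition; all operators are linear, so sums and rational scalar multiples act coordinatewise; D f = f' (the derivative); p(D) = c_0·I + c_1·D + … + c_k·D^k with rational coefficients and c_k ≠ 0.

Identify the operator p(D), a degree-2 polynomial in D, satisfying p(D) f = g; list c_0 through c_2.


c_0 = -2, c_1 = -2, c_2 = 2

D^0 f = -2x^4 + (9/2)x^3 + 3x
D^1 f = -8x^3 + (27/2)x^2 + 3
D^2 f = -24x^2 + 27x
matching coefficients of g against c_0 f + c_1 Df + … from the top degree down determines the c_i
solution: c_0 = -2, c_1 = -2, c_2 = 2


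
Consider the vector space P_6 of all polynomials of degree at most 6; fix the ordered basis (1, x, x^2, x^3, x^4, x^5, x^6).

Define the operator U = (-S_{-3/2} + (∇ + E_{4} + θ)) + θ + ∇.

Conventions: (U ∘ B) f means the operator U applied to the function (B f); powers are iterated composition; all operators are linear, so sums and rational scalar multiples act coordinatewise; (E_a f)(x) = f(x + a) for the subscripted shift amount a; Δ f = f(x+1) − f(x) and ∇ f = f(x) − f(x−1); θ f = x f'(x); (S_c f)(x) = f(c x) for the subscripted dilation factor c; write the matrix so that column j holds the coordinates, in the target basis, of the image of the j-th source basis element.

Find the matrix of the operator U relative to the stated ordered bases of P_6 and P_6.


the matrix is [[0, 6, 14, 66, 254, 1026, 4094]; [0, 9/2, 12, 42, 264, 1270, 6156]; [0, 0, 11/4, 18, 84, 660, 3810]; [0, 0, 0, 83/8, 24, 140, 1320]; [0, 0, 0, 0, 63/16, 30, 210]; [0, 0, 0, 0, 0, 595/32, 36]; [0, 0, 0, 0, 0, 0, 103/64]] (rows listed top to bottom)

image of 1: 0
image of x: (9/2)x + 6
image of x^2: (11/4)x^2 + 12x + 14
image of x^3: (83/8)x^3 + 18x^2 + 42x + 66
image of x^4: (63/16)x^4 + 24x^3 + 84x^2 + 264x + 254
image of x^5: (595/32)x^5 + 30x^4 + 140x^3 + 660x^2 + 1270x + 1026
image of x^6: (103/64)x^6 + 36x^5 + 210x^4 + 1320x^3 + 3810x^2 + 6156x + 4094
each image's coordinates form column j of the matrix


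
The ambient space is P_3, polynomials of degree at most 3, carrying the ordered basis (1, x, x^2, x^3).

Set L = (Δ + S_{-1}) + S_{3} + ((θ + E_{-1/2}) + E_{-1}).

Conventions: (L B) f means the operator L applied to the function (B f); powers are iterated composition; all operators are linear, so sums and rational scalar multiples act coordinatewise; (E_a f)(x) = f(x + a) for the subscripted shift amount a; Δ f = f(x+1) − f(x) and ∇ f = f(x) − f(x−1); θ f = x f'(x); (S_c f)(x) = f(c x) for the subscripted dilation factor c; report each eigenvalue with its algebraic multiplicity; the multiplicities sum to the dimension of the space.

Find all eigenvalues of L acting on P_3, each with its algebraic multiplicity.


image of 1: 4
image of x: 5x - 1/2
image of x^2: 14x^2 - x + 9/4
image of x^3: 31x^3 - (3/2)x^2 + (27/4)x - 1/8
the matrix is upper triangular; its diagonal is (4, 5, 14, 31)
for a triangular matrix the eigenvalues are the diagonal entries, with algebraic multiplicity their repetition count

λ = 4 (multiplicity 1), λ = 5 (multiplicity 1), λ = 14 (multiplicity 1), λ = 31 (multiplicity 1)


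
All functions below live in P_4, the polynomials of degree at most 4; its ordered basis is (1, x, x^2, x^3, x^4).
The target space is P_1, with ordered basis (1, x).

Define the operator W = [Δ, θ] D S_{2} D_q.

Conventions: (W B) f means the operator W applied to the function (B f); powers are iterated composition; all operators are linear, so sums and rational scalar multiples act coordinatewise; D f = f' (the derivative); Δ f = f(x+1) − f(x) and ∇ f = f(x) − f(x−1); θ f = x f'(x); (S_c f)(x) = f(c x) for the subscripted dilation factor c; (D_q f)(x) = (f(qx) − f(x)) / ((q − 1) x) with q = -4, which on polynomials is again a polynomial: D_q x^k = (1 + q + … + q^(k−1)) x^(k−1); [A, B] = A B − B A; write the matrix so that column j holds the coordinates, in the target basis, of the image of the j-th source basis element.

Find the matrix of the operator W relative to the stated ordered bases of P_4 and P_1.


image of 1: 0
image of x: 0
image of x^2: 0
image of x^3: 104
image of x^4: -2448x - 2448
each image's coordinates form column j of the matrix

the matrix is [[0, 0, 0, 104, -2448]; [0, 0, 0, 0, -2448]] (rows listed top to bottom)


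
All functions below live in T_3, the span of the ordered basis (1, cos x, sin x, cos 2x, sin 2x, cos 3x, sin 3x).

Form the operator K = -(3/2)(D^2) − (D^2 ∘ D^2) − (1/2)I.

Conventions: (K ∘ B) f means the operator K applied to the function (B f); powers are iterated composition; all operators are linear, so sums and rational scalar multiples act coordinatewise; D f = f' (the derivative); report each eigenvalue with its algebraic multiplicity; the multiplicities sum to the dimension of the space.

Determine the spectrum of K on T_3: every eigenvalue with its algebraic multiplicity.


λ = -68 (multiplicity 2), λ = -21/2 (multiplicity 2), λ = -1/2 (multiplicity 1), λ = 0 (multiplicity 2)

image of 1: -1/2
image of cos x: 0
image of sin x: 0
image of cos 2x: -(21/2)cos 2x
image of sin 2x: -(21/2)sin 2x
image of cos 3x: -68cos 3x
image of sin 3x: -68sin 3x
the matrix is diagonal; its diagonal is (-1/2, 0, 0, -21/2, -21/2, -68, -68)
for a triangular matrix the eigenvalues are the diagonal entries, with algebraic multiplicity their repetition count


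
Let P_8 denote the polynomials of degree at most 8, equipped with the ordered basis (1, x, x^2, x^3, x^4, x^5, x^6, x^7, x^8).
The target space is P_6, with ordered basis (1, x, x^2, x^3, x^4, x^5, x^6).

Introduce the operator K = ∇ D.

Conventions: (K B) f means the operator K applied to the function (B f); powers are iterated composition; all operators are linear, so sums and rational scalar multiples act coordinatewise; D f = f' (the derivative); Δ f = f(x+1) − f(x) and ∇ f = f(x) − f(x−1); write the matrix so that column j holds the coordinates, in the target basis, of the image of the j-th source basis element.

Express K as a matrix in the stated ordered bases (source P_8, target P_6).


image of 1: 0
image of x: 0
image of x^2: 2
image of x^3: 6x - 3
image of x^4: 12x^2 - 12x + 4
image of x^5: 20x^3 - 30x^2 + 20x - 5
image of x^6: 30x^4 - 60x^3 + 60x^2 - 30x + 6
image of x^7: 42x^5 - 105x^4 + 140x^3 - 105x^2 + 42x - 7
image of x^8: 56x^6 - 168x^5 + 280x^4 - 280x^3 + 168x^2 - 56x + 8
each image's coordinates form column j of the matrix

the matrix is [[0, 0, 2, -3, 4, -5, 6, -7, 8]; [0, 0, 0, 6, -12, 20, -30, 42, -56]; [0, 0, 0, 0, 12, -30, 60, -105, 168]; [0, 0, 0, 0, 0, 20, -60, 140, -280]; [0, 0, 0, 0, 0, 0, 30, -105, 280]; [0, 0, 0, 0, 0, 0, 0, 42, -168]; [0, 0, 0, 0, 0, 0, 0, 0, 56]] (rows listed top to bottom)


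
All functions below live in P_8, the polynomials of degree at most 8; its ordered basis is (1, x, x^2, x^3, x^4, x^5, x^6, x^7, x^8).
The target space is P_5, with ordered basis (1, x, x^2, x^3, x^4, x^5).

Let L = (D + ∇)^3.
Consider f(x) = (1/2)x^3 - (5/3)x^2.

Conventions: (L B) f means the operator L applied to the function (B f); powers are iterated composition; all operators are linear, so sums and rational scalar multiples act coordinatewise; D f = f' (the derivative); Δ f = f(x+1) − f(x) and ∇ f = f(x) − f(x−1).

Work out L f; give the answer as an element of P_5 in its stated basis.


D f = (3/2)x^2 - (10/3)x
∇ f = (3/2)x^2 - (29/6)x + 13/6
(D + ∇) f = 3x^2 - (49/6)x + 13/6
D (D + ∇) f = 6x - 49/6
∇ (D + ∇) f = 6x - 67/6
(D + ∇) (D + ∇) f = 12x - 58/3
D (D + ∇) (D + ∇) f = 12
∇ (D + ∇) (D + ∇) f = 12
(D + ∇) (D + ∇) (D + ∇) f = 24

the result is g(x) = 24
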